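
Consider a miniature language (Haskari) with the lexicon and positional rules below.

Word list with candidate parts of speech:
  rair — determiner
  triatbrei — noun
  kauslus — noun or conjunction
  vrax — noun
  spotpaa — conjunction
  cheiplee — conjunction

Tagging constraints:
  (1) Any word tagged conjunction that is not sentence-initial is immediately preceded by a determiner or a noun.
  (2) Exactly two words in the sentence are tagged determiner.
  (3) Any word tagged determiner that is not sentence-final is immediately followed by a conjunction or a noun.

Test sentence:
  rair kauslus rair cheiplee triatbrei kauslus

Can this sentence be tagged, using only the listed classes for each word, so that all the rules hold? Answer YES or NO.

Candidates per position — 1:rair {determiner}; 2:kauslus {noun,conjunction}; 3:rair {determiner}; 4:cheiplee {conjunction}; 5:triatbrei {noun}; 6:kauslus {noun,conjunction}.
One satisfying assignment: determiner conjunction determiner conjunction noun noun.
Check: rule 1 ok; rule 2 ok; rule 3 ok.

YES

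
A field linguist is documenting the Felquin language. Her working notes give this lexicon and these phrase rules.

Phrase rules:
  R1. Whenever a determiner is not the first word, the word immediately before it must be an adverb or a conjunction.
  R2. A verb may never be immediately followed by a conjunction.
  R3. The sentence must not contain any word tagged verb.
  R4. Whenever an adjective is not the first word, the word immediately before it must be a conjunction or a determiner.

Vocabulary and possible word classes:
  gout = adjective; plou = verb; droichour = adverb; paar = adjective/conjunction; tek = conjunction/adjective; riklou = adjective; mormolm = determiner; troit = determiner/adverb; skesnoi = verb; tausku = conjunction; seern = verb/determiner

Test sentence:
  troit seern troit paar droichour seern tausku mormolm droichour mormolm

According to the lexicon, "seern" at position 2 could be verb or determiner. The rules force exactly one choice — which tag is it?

Candidates per position — 1:troit {determiner,adverb}; 2:seern {verb,determiner}; 3:troit {determiner,adverb}; 4:paar {adjective,conjunction}; 5:droichour {adverb}; 6:seern {verb,determiner}; 7:tausku {conjunction}; 8:mormolm {determiner}; 9:droichour {adverb}; 10:mormolm {determiner}.
If word 2 were verb, no tagging could satisfy rule 3; so word 2 is determiner.
If word 3 were determiner, no tagging could satisfy rule 1; so word 3 is adverb.
If word 4 were adjective, no tagging could satisfy rule 4; so word 4 is conjunction.
If word 6 were verb, no tagging could satisfy rule 2; so word 6 is determiner.
If word 1 were determiner, no tagging could satisfy rule 1; so word 1 is adverb.
The unique satisfying tagging is: adverb determiner adverb conjunction adverb determiner conjunction determiner adverb determiner.
Checking: rule 1 holds; rule 2 holds; rule 3 holds; rule 4 holds.

determiner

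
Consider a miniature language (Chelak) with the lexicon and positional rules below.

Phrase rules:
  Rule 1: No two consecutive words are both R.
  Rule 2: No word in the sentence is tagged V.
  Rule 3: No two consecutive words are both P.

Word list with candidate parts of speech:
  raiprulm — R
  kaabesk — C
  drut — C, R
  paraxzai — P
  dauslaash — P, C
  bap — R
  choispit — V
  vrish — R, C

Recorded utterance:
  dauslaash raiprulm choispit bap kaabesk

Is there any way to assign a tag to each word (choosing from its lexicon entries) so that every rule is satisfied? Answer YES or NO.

NO

Candidates per position — 1:dauslaash {P,C}; 2:raiprulm {R}; 3:choispit {V}; 4:bap {R}; 5:kaabesk {C}.
Rule 2 cannot be satisfied by any choice of tags from the lexicon.
So there is no consistent tagging.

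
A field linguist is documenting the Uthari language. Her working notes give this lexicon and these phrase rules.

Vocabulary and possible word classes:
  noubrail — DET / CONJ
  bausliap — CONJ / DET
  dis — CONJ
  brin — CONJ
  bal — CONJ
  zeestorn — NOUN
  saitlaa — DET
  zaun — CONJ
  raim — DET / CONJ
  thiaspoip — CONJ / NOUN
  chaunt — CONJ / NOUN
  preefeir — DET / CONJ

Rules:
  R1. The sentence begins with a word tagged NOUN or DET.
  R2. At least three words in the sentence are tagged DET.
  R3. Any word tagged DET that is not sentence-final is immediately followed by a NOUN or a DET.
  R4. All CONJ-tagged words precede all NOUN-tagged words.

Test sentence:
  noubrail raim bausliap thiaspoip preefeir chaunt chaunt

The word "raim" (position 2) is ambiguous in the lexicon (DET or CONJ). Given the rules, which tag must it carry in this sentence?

DET

Candidates per position — 1:noubrail {DET,CONJ}; 2:raim {DET,CONJ}; 3:bausliap {CONJ,DET}; 4:thiaspoip {CONJ,NOUN}; 5:preefeir {DET,CONJ}; 6:chaunt {CONJ,NOUN}; 7:chaunt {CONJ,NOUN}.
If word 1 were CONJ, no tagging could satisfy rule 1; so word 1 is DET.
If word 2 were CONJ, no tagging could satisfy rule 3; so word 2 is DET.
If word 3 were CONJ, no tagging could satisfy rule 3; so word 3 is DET.
If word 4 were CONJ, no tagging could satisfy rule 3; so word 4 is NOUN.
If word 5 were CONJ, no tagging could satisfy rule 4; so word 5 is DET.
If word 6 were CONJ, no tagging could satisfy rule 3; so word 6 is NOUN.
If word 7 were CONJ, no tagging could satisfy rule 4; so word 7 is NOUN.
The unique satisfying tagging is: DET DET DET NOUN DET NOUN NOUN.
Verifying each rule — rule 1 ok; rule 2 ok; rule 3 ok; rule 4 ok.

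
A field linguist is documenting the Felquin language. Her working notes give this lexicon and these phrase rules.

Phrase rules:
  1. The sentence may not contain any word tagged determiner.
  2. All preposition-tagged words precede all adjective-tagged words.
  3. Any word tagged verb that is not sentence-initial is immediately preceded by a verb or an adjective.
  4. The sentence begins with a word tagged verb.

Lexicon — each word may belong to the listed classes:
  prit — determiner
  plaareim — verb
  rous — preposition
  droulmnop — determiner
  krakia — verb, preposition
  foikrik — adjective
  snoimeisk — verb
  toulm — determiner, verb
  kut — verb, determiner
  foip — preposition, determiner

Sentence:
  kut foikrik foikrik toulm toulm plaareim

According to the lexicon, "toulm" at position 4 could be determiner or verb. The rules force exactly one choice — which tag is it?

Candidates per position — 1:kut {verb,determiner}; 2:foikrik {adjective}; 3:foikrik {adjective}; 4:toulm {determiner,verb}; 5:toulm {determiner,verb}; 6:plaareim {verb}.
Position 1: determiner is ruled out by rule 1; that leaves verb.
Position 4: determiner is ruled out by rule 1; that leaves verb.
Position 5: determiner is ruled out by rule 1; that leaves verb.
That leaves exactly one tagging: verb adjective adjective verb verb verb.
Verifying each rule — rule 1 holds; rule 2 holds; rule 3 holds; rule 4 holds.

verb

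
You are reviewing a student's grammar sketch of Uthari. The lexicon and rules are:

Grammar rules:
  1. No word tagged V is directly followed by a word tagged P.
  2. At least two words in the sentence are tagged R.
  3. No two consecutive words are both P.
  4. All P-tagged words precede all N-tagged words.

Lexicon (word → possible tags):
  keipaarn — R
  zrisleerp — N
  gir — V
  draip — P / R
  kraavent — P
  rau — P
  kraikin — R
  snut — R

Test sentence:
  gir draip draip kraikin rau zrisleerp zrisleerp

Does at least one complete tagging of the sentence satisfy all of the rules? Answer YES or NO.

Candidates per position — 1:gir {V}; 2:draip {P,R}; 3:draip {P,R}; 4:kraikin {R}; 5:rau {P}; 6:zrisleerp {N}; 7:zrisleerp {N}.
One satisfying assignment: V R R R P N N.
Check: rule 1 holds; rule 2 holds; rule 3 holds; rule 4 holds.

YES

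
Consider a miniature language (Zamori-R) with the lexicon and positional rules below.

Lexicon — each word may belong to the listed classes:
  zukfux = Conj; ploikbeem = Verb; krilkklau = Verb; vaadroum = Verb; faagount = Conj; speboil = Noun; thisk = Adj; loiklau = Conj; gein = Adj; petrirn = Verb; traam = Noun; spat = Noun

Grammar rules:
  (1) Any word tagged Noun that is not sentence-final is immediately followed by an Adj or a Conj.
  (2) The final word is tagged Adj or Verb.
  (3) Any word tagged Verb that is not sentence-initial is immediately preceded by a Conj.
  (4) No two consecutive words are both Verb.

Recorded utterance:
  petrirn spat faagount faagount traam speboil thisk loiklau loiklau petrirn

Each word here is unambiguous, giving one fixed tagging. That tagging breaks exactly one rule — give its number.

Fixed tagging: Verb Noun Conj Conj Noun Noun Adj Conj Conj Verb.
Checking each rule: R1 violated, R2 holds, R3 holds, R4 holds.
Only rule 1 fails.

1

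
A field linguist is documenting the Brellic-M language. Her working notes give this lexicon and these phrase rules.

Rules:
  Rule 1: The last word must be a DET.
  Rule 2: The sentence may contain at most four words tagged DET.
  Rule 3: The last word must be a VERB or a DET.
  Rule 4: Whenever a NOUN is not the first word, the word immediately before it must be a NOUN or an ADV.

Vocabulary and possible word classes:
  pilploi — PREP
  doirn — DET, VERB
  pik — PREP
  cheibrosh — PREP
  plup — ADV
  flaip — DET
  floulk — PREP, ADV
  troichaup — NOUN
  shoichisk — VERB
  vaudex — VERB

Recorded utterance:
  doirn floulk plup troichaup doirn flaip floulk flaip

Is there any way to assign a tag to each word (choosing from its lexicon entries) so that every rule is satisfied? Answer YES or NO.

Candidates per position — 1:doirn {DET,VERB}; 2:floulk {PREP,ADV}; 3:plup {ADV}; 4:troichaup {NOUN}; 5:doirn {DET,VERB}; 6:flaip {DET}; 7:floulk {PREP,ADV}; 8:flaip {DET}.
One satisfying assignment: VERB ADV ADV NOUN VERB DET PREP DET.
Checking: rule 1 holds; rule 2 holds; rule 3 holds; rule 4 holds.

YES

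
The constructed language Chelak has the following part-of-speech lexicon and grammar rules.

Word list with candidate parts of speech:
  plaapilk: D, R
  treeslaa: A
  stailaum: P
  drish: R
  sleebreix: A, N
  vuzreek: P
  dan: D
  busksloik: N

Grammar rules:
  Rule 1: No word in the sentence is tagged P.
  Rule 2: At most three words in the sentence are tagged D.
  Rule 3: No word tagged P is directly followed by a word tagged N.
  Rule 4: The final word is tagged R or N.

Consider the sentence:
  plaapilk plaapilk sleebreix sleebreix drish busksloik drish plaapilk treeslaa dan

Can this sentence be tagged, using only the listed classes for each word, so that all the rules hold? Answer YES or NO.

NO

Candidates per position — 1:plaapilk {D,R}; 2:plaapilk {D,R}; 3:sleebreix {A,N}; 4:sleebreix {A,N}; 5:drish {R}; 6:busksloik {N}; 7:drish {R}; 8:plaapilk {D,R}; 9:treeslaa {A}; 10:dan {D}.
Rule 4 cannot be satisfied by any choice of tags from the lexicon.
So there is no consistent tagging.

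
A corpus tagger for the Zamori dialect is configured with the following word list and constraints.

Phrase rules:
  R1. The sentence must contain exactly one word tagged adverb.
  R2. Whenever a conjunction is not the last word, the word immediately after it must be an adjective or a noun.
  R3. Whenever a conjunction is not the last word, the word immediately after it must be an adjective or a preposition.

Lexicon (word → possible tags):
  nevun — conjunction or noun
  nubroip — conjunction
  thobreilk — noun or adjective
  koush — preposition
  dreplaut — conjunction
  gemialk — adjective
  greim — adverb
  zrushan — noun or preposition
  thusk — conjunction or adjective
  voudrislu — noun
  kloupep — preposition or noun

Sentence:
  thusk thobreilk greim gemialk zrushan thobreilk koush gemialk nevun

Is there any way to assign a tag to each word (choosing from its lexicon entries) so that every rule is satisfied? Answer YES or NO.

Candidates per position — 1:thusk {conjunction,adjective}; 2:thobreilk {noun,adjective}; 3:greim {adverb}; 4:gemialk {adjective}; 5:zrushan {noun,preposition}; 6:thobreilk {noun,adjective}; 7:koush {preposition}; 8:gemialk {adjective}; 9:nevun {conjunction,noun}.
One satisfying assignment: adjective adjective adverb adjective noun noun preposition adjective noun.
Rule-by-rule: rule 1 ok; rule 2 ok; rule 3 ok.

YES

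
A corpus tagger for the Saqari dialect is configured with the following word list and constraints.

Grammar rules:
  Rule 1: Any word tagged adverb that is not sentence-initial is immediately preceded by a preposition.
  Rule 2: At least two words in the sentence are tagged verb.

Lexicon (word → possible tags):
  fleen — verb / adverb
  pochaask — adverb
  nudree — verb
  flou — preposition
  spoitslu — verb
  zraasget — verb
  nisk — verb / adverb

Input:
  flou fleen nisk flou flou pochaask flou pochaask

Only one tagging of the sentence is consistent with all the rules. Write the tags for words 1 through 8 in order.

preposition verb verb preposition preposition adverb preposition adverb

Candidates per position — 1:flou {preposition}; 2:fleen {verb,adverb}; 3:nisk {verb,adverb}; 4:flou {preposition}; 5:flou {preposition}; 6:pochaask {adverb}; 7:flou {preposition}; 8:pochaask {adverb}.
Position 2: adverb is ruled out by rule 2; that leaves verb.
Position 3: adverb is ruled out by rule 1; that leaves verb.
So the tagging must be: preposition verb verb preposition preposition adverb preposition adverb.
Check: rule 1 ok; rule 2 ok.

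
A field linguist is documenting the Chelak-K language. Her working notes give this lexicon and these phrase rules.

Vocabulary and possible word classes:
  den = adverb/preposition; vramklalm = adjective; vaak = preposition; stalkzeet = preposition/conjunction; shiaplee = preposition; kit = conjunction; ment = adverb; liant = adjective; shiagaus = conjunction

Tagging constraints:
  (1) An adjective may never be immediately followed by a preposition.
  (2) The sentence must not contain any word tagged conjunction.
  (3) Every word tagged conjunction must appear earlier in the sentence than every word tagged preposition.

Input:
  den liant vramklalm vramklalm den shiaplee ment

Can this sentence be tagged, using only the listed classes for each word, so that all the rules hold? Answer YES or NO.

YES

Candidates per position — 1:den {adverb,preposition}; 2:liant {adjective}; 3:vramklalm {adjective}; 4:vramklalm {adjective}; 5:den {adverb,preposition}; 6:shiaplee {preposition}; 7:ment {adverb}.
One satisfying assignment: adverb adjective adjective adjective adverb preposition adverb.
Checking: rule 1 ✓; rule 2 ✓; rule 3 ✓.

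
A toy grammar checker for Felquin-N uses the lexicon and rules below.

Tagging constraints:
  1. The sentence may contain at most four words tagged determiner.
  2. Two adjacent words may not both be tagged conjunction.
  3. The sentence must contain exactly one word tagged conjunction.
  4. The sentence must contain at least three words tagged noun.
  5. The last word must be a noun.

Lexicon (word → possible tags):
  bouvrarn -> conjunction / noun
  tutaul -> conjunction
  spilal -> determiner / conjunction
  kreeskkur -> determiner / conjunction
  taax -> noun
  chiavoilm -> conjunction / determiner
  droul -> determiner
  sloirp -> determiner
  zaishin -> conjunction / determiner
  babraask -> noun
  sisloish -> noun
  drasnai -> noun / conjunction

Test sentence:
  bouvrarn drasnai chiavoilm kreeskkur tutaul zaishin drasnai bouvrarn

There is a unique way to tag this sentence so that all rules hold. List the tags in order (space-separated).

noun noun determiner determiner conjunction determiner noun noun

Candidates per position — 1:bouvrarn {conjunction,noun}; 2:drasnai {noun,conjunction}; 3:chiavoilm {conjunction,determiner}; 4:kreeskkur {determiner,conjunction}; 5:tutaul {conjunction}; 6:zaishin {conjunction,determiner}; 7:drasnai {noun,conjunction}; 8:bouvrarn {conjunction,noun}.
If word 1 were conjunction, no tagging could satisfy rule 3; so word 1 is noun.
If word 2 were conjunction, no tagging could satisfy rule 3; so word 2 is noun.
If word 3 were conjunction, no tagging could satisfy rule 3; so word 3 is determiner.
If word 4 were conjunction, no tagging could satisfy rule 2; so word 4 is determiner.
If word 6 were conjunction, no tagging could satisfy rule 2; so word 6 is determiner.
If word 7 were conjunction, no tagging could satisfy rule 3; so word 7 is noun.
If word 8 were conjunction, no tagging could satisfy rule 3; so word 8 is noun.
So the tagging must be: noun noun determiner determiner conjunction determiner noun noun.
Verifying each rule — rule 1 satisfied; rule 2 satisfied; rule 3 satisfied; rule 4 satisfied; rule 5 satisfied.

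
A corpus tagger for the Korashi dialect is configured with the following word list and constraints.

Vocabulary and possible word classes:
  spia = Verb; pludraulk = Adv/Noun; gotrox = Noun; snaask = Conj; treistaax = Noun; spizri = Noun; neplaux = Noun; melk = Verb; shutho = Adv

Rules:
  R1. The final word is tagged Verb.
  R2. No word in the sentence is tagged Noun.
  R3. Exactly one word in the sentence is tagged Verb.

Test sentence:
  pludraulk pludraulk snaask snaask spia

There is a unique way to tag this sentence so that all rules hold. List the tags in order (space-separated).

Adv Adv Conj Conj Verb

Candidates per position — 1:pludraulk {Adv,Noun}; 2:pludraulk {Adv,Noun}; 3:snaask {Conj}; 4:snaask {Conj}; 5:spia {Verb}.
Position 1: tagging it Noun would leave rule 2 unsatisfiable, so it must be Adv.
Position 2: tagging it Noun would leave rule 2 unsatisfiable, so it must be Adv.
The unique satisfying tagging is: Adv Adv Conj Conj Verb.
Check: rule 1 holds; rule 2 holds; rule 3 holds.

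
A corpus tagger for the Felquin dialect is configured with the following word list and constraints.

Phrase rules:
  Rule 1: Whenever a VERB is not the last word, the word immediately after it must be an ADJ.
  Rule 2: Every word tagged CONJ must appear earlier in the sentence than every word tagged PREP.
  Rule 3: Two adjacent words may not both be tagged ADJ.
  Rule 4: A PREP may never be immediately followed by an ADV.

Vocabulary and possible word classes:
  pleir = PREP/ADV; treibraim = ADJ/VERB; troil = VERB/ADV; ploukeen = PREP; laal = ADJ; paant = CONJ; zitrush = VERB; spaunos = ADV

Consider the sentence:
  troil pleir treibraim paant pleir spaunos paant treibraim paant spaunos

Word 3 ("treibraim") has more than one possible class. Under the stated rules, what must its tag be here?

ADJ

Candidates per position — 1:troil {VERB,ADV}; 2:pleir {PREP,ADV}; 3:treibraim {ADJ,VERB}; 4:paant {CONJ}; 5:pleir {PREP,ADV}; 6:spaunos {ADV}; 7:paant {CONJ}; 8:treibraim {ADJ,VERB}; 9:paant {CONJ}; 10:spaunos {ADV}.
Word 1 cannot be VERB — rule 1 would then fail for every completion. It is ADV.
Word 2 cannot be PREP — rule 2 would then fail for every completion. It is ADV.
Word 3 cannot be VERB — rule 1 would then fail for every completion. It is ADJ.
Word 5 cannot be PREP — rule 2 would then fail for every completion. It is ADV.
Word 8 cannot be VERB — rule 1 would then fail for every completion. It is ADJ.
The unique satisfying tagging is: ADV ADV ADJ CONJ ADV ADV CONJ ADJ CONJ ADV.
Rule-by-rule: rule 1 holds; rule 2 holds; rule 3 holds; rule 4 holds.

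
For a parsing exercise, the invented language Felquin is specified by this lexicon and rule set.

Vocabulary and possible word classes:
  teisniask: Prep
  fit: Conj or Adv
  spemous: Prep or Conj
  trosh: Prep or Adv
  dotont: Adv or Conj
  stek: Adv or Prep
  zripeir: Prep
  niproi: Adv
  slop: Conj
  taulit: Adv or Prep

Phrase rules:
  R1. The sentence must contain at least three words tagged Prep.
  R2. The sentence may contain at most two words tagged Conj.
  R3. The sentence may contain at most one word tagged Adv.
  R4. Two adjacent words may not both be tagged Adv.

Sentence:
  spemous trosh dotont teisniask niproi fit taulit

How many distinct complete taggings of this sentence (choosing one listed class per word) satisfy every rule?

1

Candidates per position — 1:spemous {Prep,Conj}; 2:trosh {Prep,Adv}; 3:dotont {Adv,Conj}; 4:teisniask {Prep}; 5:niproi {Adv}; 6:fit {Conj,Adv}; 7:taulit {Adv,Prep}.
There are 32 candidate sequences in total.
The sequences that satisfy every rule: Prep Prep Conj Prep Adv Conj Prep.
Count = 1.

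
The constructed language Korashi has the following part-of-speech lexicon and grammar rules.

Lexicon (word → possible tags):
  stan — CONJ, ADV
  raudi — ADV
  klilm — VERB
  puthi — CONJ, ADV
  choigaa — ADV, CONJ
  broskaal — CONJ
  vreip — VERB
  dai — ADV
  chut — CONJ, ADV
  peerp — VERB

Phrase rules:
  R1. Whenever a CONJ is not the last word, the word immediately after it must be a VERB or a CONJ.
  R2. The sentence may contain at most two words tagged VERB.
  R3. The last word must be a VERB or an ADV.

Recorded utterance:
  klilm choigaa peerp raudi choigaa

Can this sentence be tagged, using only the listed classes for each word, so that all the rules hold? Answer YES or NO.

YES

Candidates per position — 1:klilm {VERB}; 2:choigaa {ADV,CONJ}; 3:peerp {VERB}; 4:raudi {ADV}; 5:choigaa {ADV,CONJ}.
One satisfying assignment: VERB ADV VERB ADV ADV.
Verifying each rule — rule 1 holds; rule 2 holds; rule 3 holds.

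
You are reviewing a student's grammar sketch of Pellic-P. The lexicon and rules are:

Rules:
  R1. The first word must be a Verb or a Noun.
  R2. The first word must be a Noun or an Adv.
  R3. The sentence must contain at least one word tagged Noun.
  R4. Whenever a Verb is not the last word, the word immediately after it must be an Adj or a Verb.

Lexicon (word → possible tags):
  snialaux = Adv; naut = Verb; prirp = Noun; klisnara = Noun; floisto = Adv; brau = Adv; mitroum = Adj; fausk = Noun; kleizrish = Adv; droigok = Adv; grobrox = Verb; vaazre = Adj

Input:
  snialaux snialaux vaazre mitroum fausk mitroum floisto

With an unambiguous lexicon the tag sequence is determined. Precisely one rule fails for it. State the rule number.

1

Fixed tagging: Adv Adv Adj Adj Noun Adj Adv.
Checking each rule: R1 fail, R2 pass, R3 pass, R4 pass.
Only rule 1 fails.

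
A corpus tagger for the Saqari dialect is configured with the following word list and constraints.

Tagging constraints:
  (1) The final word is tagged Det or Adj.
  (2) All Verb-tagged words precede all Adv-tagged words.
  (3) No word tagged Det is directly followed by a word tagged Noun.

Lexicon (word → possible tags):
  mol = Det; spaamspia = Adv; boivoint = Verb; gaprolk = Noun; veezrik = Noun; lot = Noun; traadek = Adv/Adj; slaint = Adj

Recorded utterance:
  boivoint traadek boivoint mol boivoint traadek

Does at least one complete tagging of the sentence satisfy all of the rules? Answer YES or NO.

YES

Candidates per position — 1:boivoint {Verb}; 2:traadek {Adv,Adj}; 3:boivoint {Verb}; 4:mol {Det}; 5:boivoint {Verb}; 6:traadek {Adv,Adj}.
One satisfying assignment: Verb Adj Verb Det Verb Adj.
Verifying each rule — rule 1 holds; rule 2 holds; rule 3 holds.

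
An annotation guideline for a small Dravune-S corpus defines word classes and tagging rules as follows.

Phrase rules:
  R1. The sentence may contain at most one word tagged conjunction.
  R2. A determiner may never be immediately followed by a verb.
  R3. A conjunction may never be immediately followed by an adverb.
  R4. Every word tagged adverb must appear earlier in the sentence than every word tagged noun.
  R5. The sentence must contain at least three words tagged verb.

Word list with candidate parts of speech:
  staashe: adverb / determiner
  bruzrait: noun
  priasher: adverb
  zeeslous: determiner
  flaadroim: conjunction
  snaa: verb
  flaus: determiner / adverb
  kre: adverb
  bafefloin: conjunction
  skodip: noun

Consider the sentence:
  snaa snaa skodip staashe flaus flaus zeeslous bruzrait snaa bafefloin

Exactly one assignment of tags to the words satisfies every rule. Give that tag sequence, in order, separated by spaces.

verb verb noun determiner determiner determiner determiner noun verb conjunction

Candidates per position — 1:snaa {verb}; 2:snaa {verb}; 3:skodip {noun}; 4:staashe {adverb,determiner}; 5:flaus {determiner,adverb}; 6:flaus {determiner,adverb}; 7:zeeslous {determiner}; 8:bruzrait {noun}; 9:snaa {verb}; 10:bafefloin {conjunction}.
If word 4 were adverb, no tagging could satisfy rule 4; so word 4 is determiner.
If word 5 were adverb, no tagging could satisfy rule 4; so word 5 is determiner.
If word 6 were adverb, no tagging could satisfy rule 4; so word 6 is determiner.
That leaves exactly one tagging: verb verb noun determiner determiner determiner determiner noun verb conjunction.
Rule-by-rule: rule 1 ✓; rule 2 ✓; rule 3 ✓; rule 4 ✓; rule 5 ✓.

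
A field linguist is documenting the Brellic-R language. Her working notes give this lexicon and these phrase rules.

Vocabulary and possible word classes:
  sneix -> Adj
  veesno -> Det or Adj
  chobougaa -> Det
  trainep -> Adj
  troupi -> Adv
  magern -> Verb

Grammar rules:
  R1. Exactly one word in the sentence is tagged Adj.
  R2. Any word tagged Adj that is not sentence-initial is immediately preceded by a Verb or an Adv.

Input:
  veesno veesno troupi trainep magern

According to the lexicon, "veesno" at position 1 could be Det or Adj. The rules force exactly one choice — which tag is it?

Det

Candidates per position — 1:veesno {Det,Adj}; 2:veesno {Det,Adj}; 3:troupi {Adv}; 4:trainep {Adj}; 5:magern {Verb}.
Position 1: tagging it Adj would leave rule 1 unsatisfiable, so it must be Det.
Position 2: tagging it Adj would leave rule 1 unsatisfiable, so it must be Det.
The unique satisfying tagging is: Det Det Adv Adj Verb.
Verifying each rule — rule 1 ok; rule 2 ok.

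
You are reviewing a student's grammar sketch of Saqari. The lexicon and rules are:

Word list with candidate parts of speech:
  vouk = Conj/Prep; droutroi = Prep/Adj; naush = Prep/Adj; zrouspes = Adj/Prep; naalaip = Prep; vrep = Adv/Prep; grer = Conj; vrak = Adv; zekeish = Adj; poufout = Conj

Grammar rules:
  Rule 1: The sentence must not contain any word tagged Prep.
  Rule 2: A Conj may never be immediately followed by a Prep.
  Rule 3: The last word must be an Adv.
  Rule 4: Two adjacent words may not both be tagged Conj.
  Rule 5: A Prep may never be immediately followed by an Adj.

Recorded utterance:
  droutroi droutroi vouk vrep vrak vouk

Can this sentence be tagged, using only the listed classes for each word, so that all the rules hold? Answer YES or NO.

Candidates per position — 1:droutroi {Prep,Adj}; 2:droutroi {Prep,Adj}; 3:vouk {Conj,Prep}; 4:vrep {Adv,Prep}; 5:vrak {Adv}; 6:vouk {Conj,Prep}.
Rule 3 cannot be satisfied by any choice of tags from the lexicon.
So there is no consistent tagging.

NO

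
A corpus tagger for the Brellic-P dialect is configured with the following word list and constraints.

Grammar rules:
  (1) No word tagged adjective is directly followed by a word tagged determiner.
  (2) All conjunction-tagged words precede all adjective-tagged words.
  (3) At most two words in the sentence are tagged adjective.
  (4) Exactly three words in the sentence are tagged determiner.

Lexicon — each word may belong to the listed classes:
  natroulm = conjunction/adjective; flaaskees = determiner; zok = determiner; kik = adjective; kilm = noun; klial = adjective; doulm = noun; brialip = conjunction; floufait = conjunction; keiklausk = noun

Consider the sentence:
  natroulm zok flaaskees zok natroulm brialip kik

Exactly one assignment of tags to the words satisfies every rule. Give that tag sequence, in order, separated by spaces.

Candidates per position — 1:natroulm {conjunction,adjective}; 2:zok {determiner}; 3:flaaskees {determiner}; 4:zok {determiner}; 5:natroulm {conjunction,adjective}; 6:brialip {conjunction}; 7:kik {adjective}.
At position 1, choosing adjective makes rule 1 impossible to satisfy; hence conjunction.
At position 5, choosing adjective makes rule 2 impossible to satisfy; hence conjunction.
That leaves exactly one tagging: conjunction determiner determiner determiner conjunction conjunction adjective.
Rule-by-rule: rule 1 satisfied; rule 2 satisfied; rule 3 satisfied; rule 4 satisfied.

conjunction determiner determiner determiner conjunction conjunction adjective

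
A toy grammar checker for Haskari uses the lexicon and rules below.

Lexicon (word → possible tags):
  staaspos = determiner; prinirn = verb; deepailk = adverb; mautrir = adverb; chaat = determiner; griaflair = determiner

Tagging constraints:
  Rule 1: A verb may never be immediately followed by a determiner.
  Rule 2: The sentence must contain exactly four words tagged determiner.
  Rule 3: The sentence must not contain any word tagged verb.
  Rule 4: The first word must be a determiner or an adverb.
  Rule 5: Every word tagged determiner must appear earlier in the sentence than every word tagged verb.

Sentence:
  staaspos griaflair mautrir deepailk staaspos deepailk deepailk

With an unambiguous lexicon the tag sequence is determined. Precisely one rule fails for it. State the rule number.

Fixed tagging: determiner determiner adverb adverb determiner adverb adverb.
Checking each rule: R1 ✓, R2 ✗, R3 ✓, R4 ✓, R5 ✓.
Only rule 2 fails.

2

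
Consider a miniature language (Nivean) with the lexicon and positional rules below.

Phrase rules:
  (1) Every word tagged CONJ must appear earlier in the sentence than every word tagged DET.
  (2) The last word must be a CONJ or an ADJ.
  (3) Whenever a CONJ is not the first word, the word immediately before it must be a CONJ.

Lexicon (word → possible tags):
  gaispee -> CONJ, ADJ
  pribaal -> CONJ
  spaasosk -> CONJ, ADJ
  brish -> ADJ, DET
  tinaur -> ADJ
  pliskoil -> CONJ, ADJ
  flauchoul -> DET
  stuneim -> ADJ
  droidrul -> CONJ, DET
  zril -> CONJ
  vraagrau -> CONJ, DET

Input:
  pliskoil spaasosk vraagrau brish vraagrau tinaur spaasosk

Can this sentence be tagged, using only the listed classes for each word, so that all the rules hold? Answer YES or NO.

Candidates per position — 1:pliskoil {CONJ,ADJ}; 2:spaasosk {CONJ,ADJ}; 3:vraagrau {CONJ,DET}; 4:brish {ADJ,DET}; 5:vraagrau {CONJ,DET}; 6:tinaur {ADJ}; 7:spaasosk {CONJ,ADJ}.
One satisfying assignment: CONJ CONJ CONJ ADJ DET ADJ ADJ.
Checking: rule 1 ✓; rule 2 ✓; rule 3 ✓.

YES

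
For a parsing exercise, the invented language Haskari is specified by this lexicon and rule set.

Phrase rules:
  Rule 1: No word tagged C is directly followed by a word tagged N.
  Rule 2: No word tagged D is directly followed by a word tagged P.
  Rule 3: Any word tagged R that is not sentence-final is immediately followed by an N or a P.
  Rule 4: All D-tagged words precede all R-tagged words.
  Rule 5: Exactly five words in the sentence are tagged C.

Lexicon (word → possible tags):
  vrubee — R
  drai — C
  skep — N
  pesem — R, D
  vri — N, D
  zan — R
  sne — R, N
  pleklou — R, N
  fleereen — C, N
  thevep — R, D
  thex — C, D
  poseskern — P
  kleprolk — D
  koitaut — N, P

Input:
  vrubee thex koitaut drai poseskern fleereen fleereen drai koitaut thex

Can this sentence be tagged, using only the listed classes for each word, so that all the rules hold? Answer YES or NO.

NO

Candidates per position — 1:vrubee {R}; 2:thex {C,D}; 3:koitaut {N,P}; 4:drai {C}; 5:poseskern {P}; 6:fleereen {C,N}; 7:fleereen {C,N}; 8:drai {C}; 9:koitaut {N,P}; 10:thex {C,D}.
Rule 3 cannot be satisfied by any choice of tags from the lexicon.
So there is no consistent tagging.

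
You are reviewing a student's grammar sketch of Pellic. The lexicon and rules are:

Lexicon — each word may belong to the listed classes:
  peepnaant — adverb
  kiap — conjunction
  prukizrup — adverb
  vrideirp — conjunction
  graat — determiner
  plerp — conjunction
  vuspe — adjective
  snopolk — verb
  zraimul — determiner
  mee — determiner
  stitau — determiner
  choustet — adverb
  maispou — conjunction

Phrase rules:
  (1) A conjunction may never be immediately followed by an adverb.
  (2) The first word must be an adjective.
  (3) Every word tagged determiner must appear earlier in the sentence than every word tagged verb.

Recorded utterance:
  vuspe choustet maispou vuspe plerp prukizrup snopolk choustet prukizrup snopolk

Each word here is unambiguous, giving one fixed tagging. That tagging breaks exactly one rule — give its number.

Fixed tagging: adjective adverb conjunction adjective conjunction adverb verb adverb adverb verb.
Checking each rule: R1 violated, R2 holds, R3 holds.
Only rule 1 fails.

1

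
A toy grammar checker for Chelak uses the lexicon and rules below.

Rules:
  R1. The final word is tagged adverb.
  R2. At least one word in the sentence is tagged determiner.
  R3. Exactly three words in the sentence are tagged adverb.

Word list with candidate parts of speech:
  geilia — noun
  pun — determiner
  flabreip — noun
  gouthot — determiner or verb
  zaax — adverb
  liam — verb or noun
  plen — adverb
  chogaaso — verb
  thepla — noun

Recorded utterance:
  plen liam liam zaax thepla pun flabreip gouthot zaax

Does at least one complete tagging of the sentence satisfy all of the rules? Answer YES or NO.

Candidates per position — 1:plen {adverb}; 2:liam {verb,noun}; 3:liam {verb,noun}; 4:zaax {adverb}; 5:thepla {noun}; 6:pun {determiner}; 7:flabreip {noun}; 8:gouthot {determiner,verb}; 9:zaax {adverb}.
One satisfying assignment: adverb noun verb adverb noun determiner noun determiner adverb.
Checking: rule 1 ✓; rule 2 ✓; rule 3 ✓.

YES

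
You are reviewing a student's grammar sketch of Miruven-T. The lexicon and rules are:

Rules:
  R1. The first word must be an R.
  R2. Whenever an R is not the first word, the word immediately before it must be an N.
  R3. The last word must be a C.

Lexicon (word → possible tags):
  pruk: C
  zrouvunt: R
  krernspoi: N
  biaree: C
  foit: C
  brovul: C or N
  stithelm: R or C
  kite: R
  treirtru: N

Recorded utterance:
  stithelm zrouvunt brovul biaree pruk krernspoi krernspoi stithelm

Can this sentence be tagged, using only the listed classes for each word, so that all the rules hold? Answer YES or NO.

NO

Candidates per position — 1:stithelm {R,C}; 2:zrouvunt {R}; 3:brovul {C,N}; 4:biaree {C}; 5:pruk {C}; 6:krernspoi {N}; 7:krernspoi {N}; 8:stithelm {R,C}.
Rule 2 cannot be satisfied by any choice of tags from the lexicon.
So there is no consistent tagging.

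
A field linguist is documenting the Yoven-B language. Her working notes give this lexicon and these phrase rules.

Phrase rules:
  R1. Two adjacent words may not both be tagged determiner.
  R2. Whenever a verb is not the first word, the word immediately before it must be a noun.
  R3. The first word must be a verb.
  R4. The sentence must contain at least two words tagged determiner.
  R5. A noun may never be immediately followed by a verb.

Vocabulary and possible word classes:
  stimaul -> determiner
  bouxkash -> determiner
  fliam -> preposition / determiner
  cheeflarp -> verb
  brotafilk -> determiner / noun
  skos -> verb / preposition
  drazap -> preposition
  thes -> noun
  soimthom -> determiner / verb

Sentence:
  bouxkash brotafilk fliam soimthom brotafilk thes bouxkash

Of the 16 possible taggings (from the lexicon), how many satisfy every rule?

Candidates per position — 1:bouxkash {determiner}; 2:brotafilk {determiner,noun}; 3:fliam {preposition,determiner}; 4:soimthom {determiner,verb}; 5:brotafilk {determiner,noun}; 6:thes {noun}; 7:bouxkash {determiner}.
There are 16 candidate sequences in total.
Rule 3 cannot be satisfied by any choice of tags from the lexicon.
So there is no consistent tagging.
Count = 0.

0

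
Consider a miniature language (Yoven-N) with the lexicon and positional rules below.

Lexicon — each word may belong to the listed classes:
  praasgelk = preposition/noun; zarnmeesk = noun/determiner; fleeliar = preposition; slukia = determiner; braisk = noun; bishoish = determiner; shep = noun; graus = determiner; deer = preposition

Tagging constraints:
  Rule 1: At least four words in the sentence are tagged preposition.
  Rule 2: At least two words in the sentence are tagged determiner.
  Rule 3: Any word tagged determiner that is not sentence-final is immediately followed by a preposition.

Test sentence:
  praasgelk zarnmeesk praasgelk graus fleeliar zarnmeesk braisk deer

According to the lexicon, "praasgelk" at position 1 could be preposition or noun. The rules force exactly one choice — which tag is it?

preposition

Candidates per position — 1:praasgelk {preposition,noun}; 2:zarnmeesk {noun,determiner}; 3:praasgelk {preposition,noun}; 4:graus {determiner}; 5:fleeliar {preposition}; 6:zarnmeesk {noun,determiner}; 7:braisk {noun}; 8:deer {preposition}.
Position 1: noun is ruled out by rule 1; that leaves preposition.
Position 3: noun is ruled out by rule 1; that leaves preposition.
Position 6: determiner is ruled out by rule 3; that leaves noun.
Position 2: noun is ruled out by rule 2; that leaves determiner.
The only consistent sequence is: preposition determiner preposition determiner preposition noun noun preposition.
Checking: rule 1 holds; rule 2 holds; rule 3 holds.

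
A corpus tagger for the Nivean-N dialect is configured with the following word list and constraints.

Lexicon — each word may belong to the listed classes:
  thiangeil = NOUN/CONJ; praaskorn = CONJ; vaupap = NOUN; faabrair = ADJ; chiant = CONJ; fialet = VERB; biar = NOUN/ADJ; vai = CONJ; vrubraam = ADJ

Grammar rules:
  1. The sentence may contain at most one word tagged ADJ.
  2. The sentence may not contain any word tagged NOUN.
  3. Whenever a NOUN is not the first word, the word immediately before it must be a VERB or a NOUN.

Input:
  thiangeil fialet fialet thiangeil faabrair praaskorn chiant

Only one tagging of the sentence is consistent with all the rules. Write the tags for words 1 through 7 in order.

Candidates per position — 1:thiangeil {NOUN,CONJ}; 2:fialet {VERB}; 3:fialet {VERB}; 4:thiangeil {NOUN,CONJ}; 5:faabrair {ADJ}; 6:praaskorn {CONJ}; 7:chiant {CONJ}.
Position 1: NOUN is ruled out by rule 2; that leaves CONJ.
Position 4: NOUN is ruled out by rule 2; that leaves CONJ.
The only consistent sequence is: CONJ VERB VERB CONJ ADJ CONJ CONJ.
Verifying each rule — rule 1 ok; rule 2 ok; rule 3 ok.

CONJ VERB VERB CONJ ADJ CONJ CONJ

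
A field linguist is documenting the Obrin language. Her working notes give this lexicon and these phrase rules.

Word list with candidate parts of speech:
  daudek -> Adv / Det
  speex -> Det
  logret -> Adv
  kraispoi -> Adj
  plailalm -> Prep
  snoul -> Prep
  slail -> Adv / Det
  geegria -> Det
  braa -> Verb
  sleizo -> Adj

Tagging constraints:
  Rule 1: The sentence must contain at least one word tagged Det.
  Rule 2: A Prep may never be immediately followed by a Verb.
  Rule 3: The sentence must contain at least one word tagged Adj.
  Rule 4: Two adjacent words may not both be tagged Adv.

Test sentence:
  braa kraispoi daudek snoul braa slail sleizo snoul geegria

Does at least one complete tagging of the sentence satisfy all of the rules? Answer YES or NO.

NO

Candidates per position — 1:braa {Verb}; 2:kraispoi {Adj}; 3:daudek {Adv,Det}; 4:snoul {Prep}; 5:braa {Verb}; 6:slail {Adv,Det}; 7:sleizo {Adj}; 8:snoul {Prep}; 9:geegria {Det}.
Rule 2 cannot be satisfied by any choice of tags from the lexicon.
So there is no consistent tagging.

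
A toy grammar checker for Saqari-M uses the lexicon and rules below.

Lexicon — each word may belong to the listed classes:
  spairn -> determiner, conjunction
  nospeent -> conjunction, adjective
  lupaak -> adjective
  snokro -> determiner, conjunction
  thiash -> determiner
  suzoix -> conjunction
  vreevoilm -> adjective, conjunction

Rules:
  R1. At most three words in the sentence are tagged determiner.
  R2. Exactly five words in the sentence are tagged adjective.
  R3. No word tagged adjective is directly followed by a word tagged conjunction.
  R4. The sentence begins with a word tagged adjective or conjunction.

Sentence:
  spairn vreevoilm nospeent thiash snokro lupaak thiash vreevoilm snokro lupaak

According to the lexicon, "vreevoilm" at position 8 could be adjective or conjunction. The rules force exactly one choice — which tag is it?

Candidates per position — 1:spairn {determiner,conjunction}; 2:vreevoilm {adjective,conjunction}; 3:nospeent {conjunction,adjective}; 4:thiash {determiner}; 5:snokro {determiner,conjunction}; 6:lupaak {adjective}; 7:thiash {determiner}; 8:vreevoilm {adjective,conjunction}; 9:snokro {determiner,conjunction}; 10:lupaak {adjective}.
Word 1 cannot be determiner — rule 4 would then fail for every completion. It is conjunction.
Word 2 cannot be conjunction — rule 2 would then fail for every completion. It is adjective.
Word 3 cannot be conjunction — rule 2 would then fail for every completion. It is adjective.
Word 8 cannot be conjunction — rule 2 would then fail for every completion. It is adjective.
Word 9 cannot be conjunction — rule 3 would then fail for every completion. It is determiner.
Word 5 cannot be determiner — rule 1 would then fail for every completion. It is conjunction.
So the tagging must be: conjunction adjective adjective determiner conjunction adjective determiner adjective determiner adjective.
Rule-by-rule: rule 1 ok; rule 2 ok; rule 3 ok; rule 4 ok.

adjective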